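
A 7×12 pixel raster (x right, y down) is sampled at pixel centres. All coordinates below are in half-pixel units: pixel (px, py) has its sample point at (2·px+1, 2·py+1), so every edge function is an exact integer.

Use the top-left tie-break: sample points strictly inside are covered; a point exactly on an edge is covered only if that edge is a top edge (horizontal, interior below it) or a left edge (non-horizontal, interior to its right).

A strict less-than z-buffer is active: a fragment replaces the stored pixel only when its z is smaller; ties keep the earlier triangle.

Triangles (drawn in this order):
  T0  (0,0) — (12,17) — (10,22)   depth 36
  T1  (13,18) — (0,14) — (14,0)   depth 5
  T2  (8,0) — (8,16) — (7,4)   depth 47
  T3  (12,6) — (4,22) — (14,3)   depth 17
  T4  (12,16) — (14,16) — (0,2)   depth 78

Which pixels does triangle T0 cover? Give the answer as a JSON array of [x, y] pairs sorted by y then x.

T0:
  2·area = 94
  edge (0, 0)→(12, 17): d=(12,17) right/bottom  bias=-1
  edge (12, 17)→(10, 22): d=(-2,5) right/bottom  bias=-1
  edge (10, 22)→(0, 0): d=(-10,-22) top-left  bias=+0
    (1,2)@(3, 5): e=[9,69,16] → #
    (2,2)@(5, 5): e=[-25,59,60] → ·
    (1,3)@(3, 7): e=[33,65,-4] → ·
    (2,4)@(5, 9): e=[23,51,20] → #
    (3,4)@(7, 9): e=[-11,41,64] → ·
    (2,5)@(5, 11): e=[47,47,0] → #  [on edge]
    (3,5)@(7, 11): e=[13,37,44] → #
    (4,5)@(9, 11): e=[-21,27,88] → ·
    (2,6)@(5, 13): e=[71,43,-20] → ·
    (3,6)@(7, 13): e=[37,33,24] → #
    (4,6)@(9, 13): e=[3,23,68] → #
    (5,6)@(11, 13): e=[-31,13,112] → ·
  covered (12 px):
    · · · · · · ·
    · · · · · · ·
    · # · · · · ·
    · · · · · · ·
    · · # · · · ·
    · · # # · · ·
    · · · # # · ·
    · · · # # · ·
    · · · · # # ·
    · · · · # # ·
    · · · · · · ·
    · · · · · · ·
T1:
  2·area = 238
  edge (13, 18)→(0, 14): d=(-13,-4) top-left  bias=+0
  edge (0, 14)→(14, 0): d=(14,-14) top-left  bias=+0
  edge (14, 0)→(13, 18): d=(-1,18) right/bottom  bias=-1
    (6,0)@(13, 1): e=[221,0,17] → #  [on edge]
    (5,1)@(11, 3): e=[187,0,51] → #  [on edge]
    (4,2)@(9, 5): e=[153,0,85] → #  [on edge]
    (3,3)@(7, 7): e=[119,0,119] → #  [on edge]
    (2,4)@(5, 9): e=[85,0,153] → #  [on edge]
    (1,5)@(3, 11): e=[51,0,187] → #  [on edge]
    (0,6)@(1, 13): e=[17,0,221] → #  [on edge]
    (0,7)@(1, 15): e=[-9,28,219] → ·
    (1,7)@(3, 15): e=[-1,56,183] → ·
    (2,7)@(5, 15): e=[7,84,147] → #
    (2,8)@(5, 17): e=[-19,112,145] → ·
    (3,8)@(7, 17): e=[-11,140,109] → ·
  covered (35 px):
    · · · · · · #
    · · · · · # #
    · · · · # # #
    · · · # # # #
    · · # # # # #
    · # # # # # #
    # # # # # # #
    · · # # # # #
    · · · · · # #
    · · · · · · ·
    · · · · · · ·
    · · · · · · ·
T2:
  2·area = 16
  edge (8, 0)→(8, 16): d=(0,16) right/bottom  bias=-1
  edge (8, 16)→(7, 4): d=(-1,-12) top-left  bias=+0
  edge (7, 4)→(8, 0): d=(1,-4) top-left  bias=+0
  covered (0 px):
    · · · · · · ·
    · · · · · · ·
    · · · · · · ·
    · · · · · · ·
    · · · · · · ·
    · · · · · · ·
    · · · · · · ·
    · · · · · · ·
    · · · · · · ·
    · · · · · · ·
    · · · · · · ·
    · · · · · · ·
T3:
  2·area = 8  (B↔C swapped to make it positive)
  edge (12, 6)→(14, 3): d=(2,-3) top-left  bias=+0
  edge (14, 3)→(4, 22): d=(-10,19) right/bottom  bias=-1
  edge (4, 22)→(12, 6): d=(8,-16) top-left  bias=+0
  covered (0 px):
    · · · · · · ·
    · · · · · · ·
    · · · · · · ·
    · · · · · · ·
    · · · · · · ·
    · · · · · · ·
    · · · · · · ·
    · · · · · · ·
    · · · · · · ·
    · · · · · · ·
    · · · · · · ·
    · · · · · · ·
T4:
  2·area = 28  (B↔C swapped to make it positive)
  edge (12, 16)→(0, 2): d=(-12,-14) top-left  bias=+0
  edge (0, 2)→(14, 16): d=(14,14) right/bottom  bias=-1
  edge (14, 16)→(12, 16): d=(-2,0) right/bottom  bias=-1
    (0,1)@(1, 3): e=[2,0,26] → ·  [on edge]
    (1,2)@(3, 5): e=[6,0,22] → ·  [on edge]
    (2,3)@(5, 7): e=[10,0,18] → ·  [on edge]
    (3,4)@(7, 9): e=[14,0,14] → ·  [on edge]
    (4,5)@(9, 11): e=[18,0,10] → ·  [on edge]
    (5,6)@(11, 13): e=[22,0,6] → ·  [on edge]
    (6,7)@(13, 15): e=[26,0,2] → ·  [on edge]
  covered (0 px):
    · · · · · · ·
    · · · · · · ·
    · · · · · · ·
    · · · · · · ·
    · · · · · · ·
    · · · · · · ·
    · · · · · · ·
    · · · · · · ·
    · · · · · · ·
    · · · · · · ·
    · · · · · · ·
    · · · · · · ·

Answer: [[1,2],[2,4],[2,5],[3,5],[3,6],[4,6],[3,7],[4,7],[4,8],[5,8],[4,9],[5,9]]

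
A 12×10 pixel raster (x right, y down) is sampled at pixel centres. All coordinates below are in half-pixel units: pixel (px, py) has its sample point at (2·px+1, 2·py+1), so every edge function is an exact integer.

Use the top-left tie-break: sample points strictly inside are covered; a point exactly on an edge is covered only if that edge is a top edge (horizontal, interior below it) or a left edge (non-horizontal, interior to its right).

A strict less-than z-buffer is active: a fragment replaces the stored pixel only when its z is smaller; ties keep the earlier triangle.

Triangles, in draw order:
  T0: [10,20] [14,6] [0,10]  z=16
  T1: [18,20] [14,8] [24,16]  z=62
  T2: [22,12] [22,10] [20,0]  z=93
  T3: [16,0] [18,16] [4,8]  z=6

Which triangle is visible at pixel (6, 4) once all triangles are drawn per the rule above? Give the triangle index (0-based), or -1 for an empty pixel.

T0:
  2·area = 180  (B↔C swapped to make it positive)
  edge (10, 20)→(0, 10): d=(-10,-10) top-left  bias=+0
  edge (0, 10)→(14, 6): d=(14,-4) top-left  bias=+0
  edge (14, 6)→(10, 20): d=(-4,14) right/bottom  bias=-1
    (5,3)@(11, 7): e=[140,2,38] → X
    (6,3)@(13, 7): e=[160,10,10] → X
    (7,3)@(15, 7): e=[180,18,-18] → .
    (2,4)@(5, 9): e=[60,6,114] → X
    (3,4)@(7, 9): e=[80,14,86] → X
    (4,4)@(9, 9): e=[100,22,58] → X
    (7,4)@(15, 9): e=[160,46,-26] → .
    (0,5)@(1, 11): e=[0,18,162] → X  [on edge]
    (1,5)@(3, 11): e=[20,26,134] → X
    (6,5)@(13, 11): e=[120,66,-6] → .
    (0,6)@(1, 13): e=[-20,46,154] → .
    (1,6)@(3, 13): e=[0,54,126] → X  [on edge]
    (2,7)@(5, 15): e=[0,90,90] → X  [on edge]
    (3,8)@(7, 17): e=[0,126,54] → X  [on edge]
    (4,9)@(9, 19): e=[0,162,18] → X  [on edge]
  covered (25 px):
    . . . . . . . . . . . .
    . . . . . . . . . . . .
    . . . . . . . . . . . .
    . . . . . X X . . . . .
    . . X X X X X . . . . .
    X X X X X X . . . . . .
    . X X X X X . . . . . .
    . . X X X X . . . . . .
    . . . X X . . . . . . .
    . . . . X . . . . . . .
T1:
  2·area = 88
  edge (18, 20)→(14, 8): d=(-4,-12) top-left  bias=+0
  edge (14, 8)→(24, 16): d=(10,8) right/bottom  bias=-1
  edge (24, 16)→(18, 20): d=(-6,4) right/bottom  bias=-1
    (6,2)@(13, 5): e=[0,-22,110] → .  [on edge]
    (7,4)@(15, 9): e=[8,2,78] → X
    (8,4)@(17, 9): e=[32,-14,70] → .
    (7,5)@(15, 11): e=[0,22,66] → X  [on edge]
    (8,5)@(17, 11): e=[24,6,58] → X
    (9,5)@(19, 11): e=[48,-10,50] → .
    (7,6)@(15, 13): e=[-8,42,54] → .
    (8,6)@(17, 13): e=[16,26,46] → X
    (9,6)@(19, 13): e=[40,10,38] → X
    (10,6)@(21, 13): e=[64,-6,30] → .
    (8,7)@(17, 15): e=[8,46,34] → X
    (10,7)@(21, 15): e=[56,14,18] → X
    (8,8)@(17, 17): e=[0,66,22] → X  [on edge]
  covered (12 px):
    . . . . . . . . . . . .
    . . . . . . . . . . . .
    . . . . . . . . . . . .
    . . . . . . . . . . . .
    . . . . . . . X . . . .
    . . . . . . . X X . . .
    . . . . . . . . X X . .
    . . . . . . . . X X X .
    . . . . . . . . X X X .
    . . . . . . . . . X . .
T2:
  2·area = 4  (B↔C swapped to make it positive)
  edge (22, 12)→(20, 0): d=(-2,-12) top-left  bias=+0
  edge (20, 0)→(22, 10): d=(2,10) right/bottom  bias=-1
  edge (22, 10)→(22, 12): d=(0,2) right/bottom  bias=-1
    (10,2)@(21, 5): e=[2,0,2] → .  [on edge]
    (11,7)@(23, 15): e=[6,0,-2] → .  [on edge]
  covered (0 px):
    . . . . . . . . . . . .
    . . . . . . . . . . . .
    . . . . . . . . . . . .
    . . . . . . . . . . . .
    . . . . . . . . . . . .
    . . . . . . . . . . . .
    . . . . . . . . . . . .
    . . . . . . . . . . . .
    . . . . . . . . . . . .
    . . . . . . . . . . . .
T3:
  2·area = 208
  edge (16, 0)→(18, 16): d=(2,16) right/bottom  bias=-1
  edge (18, 16)→(4, 8): d=(-14,-8) top-left  bias=+0
  edge (4, 8)→(16, 0): d=(12,-8) top-left  bias=+0
    (7,0)@(15, 1): e=[18,186,4] → X
    (8,0)@(17, 1): e=[-14,202,20] → .
    (6,1)@(13, 3): e=[54,142,12] → X
    (8,1)@(17, 3): e=[-10,174,44] → .
    (4,2)@(9, 5): e=[122,82,4] → X
    (5,2)@(11, 5): e=[90,98,20] → X
    (8,2)@(17, 5): e=[-6,146,68] → .
    (3,3)@(7, 7): e=[158,38,12] → X
    (8,3)@(17, 7): e=[-2,118,92] → .
    (3,4)@(7, 9): e=[162,10,36] → X
    (8,4)@(17, 9): e=[2,90,116] → X
    (9,4)@(19, 9): e=[-30,106,132] → .
  covered (26 px):
    . . . . . . . X . . . .
    . . . . . . X X . . . .
    . . . . X X X X . . . .
    . . . X X X X X . . . .
    . . . X X X X X X . . .
    . . . . . X X X X . . .
    . . . . . . X X X . . .
    . . . . . . . . X . . .
    . . . . . . . . . . . .
    . . . . . . . . . . . .

Z-buffer (winner per pixel, '.' = empty):
  . . . . . . . 3 . . . .
  . . . . . . 3 3 . . . .
  . . . . 3 3 3 3 . . . .
  . . . 3 3 3 3 3 . . . .
  . . 0 3 3 3 3 3 3 . . .
  0 0 0 0 0 3 3 3 3 . . .
  . 0 0 0 0 0 3 3 3 1 . .
  . . 0 0 0 0 . . 3 1 1 .
  . . . 0 0 . . . 1 1 1 .
  . . . . 0 . . . . 1 . .

Final: 3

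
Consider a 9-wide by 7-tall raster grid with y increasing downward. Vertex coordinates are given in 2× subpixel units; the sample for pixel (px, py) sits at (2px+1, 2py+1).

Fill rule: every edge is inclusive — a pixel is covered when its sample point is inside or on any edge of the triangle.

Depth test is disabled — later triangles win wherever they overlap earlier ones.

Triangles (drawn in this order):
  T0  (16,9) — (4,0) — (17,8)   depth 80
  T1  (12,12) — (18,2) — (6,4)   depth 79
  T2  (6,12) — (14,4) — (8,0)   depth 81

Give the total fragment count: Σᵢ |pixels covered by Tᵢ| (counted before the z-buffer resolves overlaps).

T0:
  2·area = 21
  edge (16, 9)→(4, 0): d=(-12,-9) inclusive
  edge (4, 0)→(17, 8): d=(13,8) inclusive
  edge (17, 8)→(16, 9): d=(-1,1) inclusive
    (5,2)@(11, 5): e=[3,9,9] → #
    (6,2)@(13, 5): e=[21,-7,7] → ·
    (5,3)@(11, 7): e=[-21,35,7] → ·
    (7,3)@(15, 7): e=[15,3,3] → #
    (8,3)@(17, 7): e=[33,-13,1] → ·
    (7,4)@(15, 9): e=[-9,29,1] → ·
  covered (2 px):
    · · · · · · · · ·
    · · · · · · · · ·
    · · · · · # · · ·
    · · · · · · · # ·
    · · · · · · · · ·
    · · · · · · · · ·
    · · · · · · · · ·
T1:
  2·area = 108  (B↔C swapped to make it positive)
  edge (12, 12)→(6, 4): d=(-6,-8) inclusive
  edge (6, 4)→(18, 2): d=(12,-2) inclusive
  edge (18, 2)→(12, 12): d=(-6,10) inclusive
    (6,1)@(13, 3): e=[62,2,44] → #
    (7,1)@(15, 3): e=[78,6,24] → #
    (8,1)@(17, 3): e=[94,10,4] → #
    (3,2)@(7, 5): e=[2,14,92] → #
    (4,2)@(9, 5): e=[18,18,72] → #
    (5,2)@(11, 5): e=[34,22,52] → #
    (8,2)@(17, 5): e=[82,34,-8] → ·
    (3,3)@(7, 7): e=[-10,38,80] → ·
    (4,3)@(9, 7): e=[6,42,60] → #
    (7,3)@(15, 7): e=[54,54,0] → #  [on edge]
    (8,3)@(17, 7): e=[70,58,-20] → ·
    (4,4)@(9, 9): e=[-6,66,48] → ·
  covered (14 px):
    · · · · · · · · ·
    · · · · · · # # #
    · · · # # # # # ·
    · · · · # # # # ·
    · · · · · # # · ·
    · · · · · · · · ·
    · · · · · · · · ·
T2:
  2·area = 80  (B↔C swapped to make it positive)
  edge (6, 12)→(8, 0): d=(2,-12) inclusive
  edge (8, 0)→(14, 4): d=(6,4) inclusive
  edge (14, 4)→(6, 12): d=(-8,8) inclusive
    (4,0)@(9, 1): e=[14,2,64] → #
    (5,0)@(11, 1): e=[38,-6,48] → ·
    (8,0)@(17, 1): e=[110,-30,0] → ·  [on edge]
    (4,1)@(9, 3): e=[18,14,48] → #
    (5,1)@(11, 3): e=[42,6,32] → #
    (6,1)@(13, 3): e=[66,-2,16] → ·
    (7,1)@(15, 3): e=[90,-10,0] → ·  [on edge]
    (4,2)@(9, 5): e=[22,26,32] → #
    (6,2)@(13, 5): e=[70,10,0] → #  [on edge]
    (7,2)@(15, 5): e=[94,2,-16] → ·
    (3,3)@(7, 7): e=[2,46,32] → #
    (5,3)@(11, 7): e=[50,30,0] → #  [on edge]
    (4,4)@(9, 9): e=[30,50,0] → #  [on edge]
    (3,5)@(7, 11): e=[10,70,0] → #  [on edge]
    (2,6)@(5, 13): e=[-10,90,0] → ·  [on edge]
  covered (12 px):
    · · · · # · · · ·
    · · · · # # · · ·
    · · · · # # # · ·
    · · · # # # · · ·
    · · · # # · · · ·
    · · · # · · · · ·
    · · · · · · · · ·

Answer: 28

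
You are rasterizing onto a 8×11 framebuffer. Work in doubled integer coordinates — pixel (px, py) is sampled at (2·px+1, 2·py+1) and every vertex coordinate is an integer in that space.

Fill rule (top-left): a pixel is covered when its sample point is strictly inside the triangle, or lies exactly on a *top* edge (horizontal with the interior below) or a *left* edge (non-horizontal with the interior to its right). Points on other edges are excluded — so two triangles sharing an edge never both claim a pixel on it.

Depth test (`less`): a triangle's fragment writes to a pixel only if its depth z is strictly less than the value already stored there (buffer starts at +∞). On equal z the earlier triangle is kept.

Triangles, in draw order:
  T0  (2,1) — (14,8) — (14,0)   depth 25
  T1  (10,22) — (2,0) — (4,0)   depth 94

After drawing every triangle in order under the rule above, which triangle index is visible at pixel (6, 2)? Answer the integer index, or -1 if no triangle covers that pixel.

T0:
  2·area = 96  (B↔C swapped to make it positive)
  edge (2, 1)→(14, 0): d=(12,-1) top-left  bias=+0
  edge (14, 0)→(14, 8): d=(0,8) right/bottom  bias=-1
  edge (14, 8)→(2, 1): d=(-12,-7) top-left  bias=+0
    (1,0)@(3, 1): e=[1,88,7] → █
    (2,0)@(5, 1): e=[3,72,21] → █
    (3,0)@(7, 1): e=[5,56,35] → █
    (4,0)@(9, 1): e=[7,40,49] → █
    (5,0)@(11, 1): e=[9,24,63] → █
    (6,0)@(13, 1): e=[11,8,77] → █
    (7,0)@(15, 1): e=[13,-8,91] → ·
    (1,1)@(3, 3): e=[25,88,-17] → ·
    (2,1)@(5, 3): e=[27,72,-3] → ·
    (3,1)@(7, 3): e=[29,56,11] → █
    (7,1)@(15, 3): e=[37,-8,67] → ·
    (3,2)@(7, 5): e=[53,56,-13] → ·
  covered (14 px):
    · █ █ █ █ █ █ ·
    · · · █ █ █ █ ·
    · · · · █ █ █ ·
    · · · · · · █ ·
    · · · · · · · ·
    · · · · · · · ·
    · · · · · · · ·
    · · · · · · · ·
    · · · · · · · ·
    · · · · · · · ·
    · · · · · · · ·
T1:
  2·area = 44
  edge (10, 22)→(2, 0): d=(-8,-22) top-left  bias=+0
  edge (2, 0)→(4, 0): d=(2,0) top-left  bias=+0
  edge (4, 0)→(10, 22): d=(6,22) right/bottom  bias=-1
    (1,0)@(3, 1): e=[14,2,28] → █
    (2,0)@(5, 1): e=[58,2,-16] → ·
    (1,1)@(3, 3): e=[-2,6,40] → ·
    (2,2)@(5, 5): e=[26,10,8] → █
    (3,2)@(7, 5): e=[70,10,-36] → ·
    (2,3)@(5, 7): e=[10,14,20] → █
    (3,3)@(7, 7): e=[54,14,-24] → ·
    (2,4)@(5, 9): e=[-6,18,32] → ·
    (3,5)@(7, 11): e=[22,22,0] → ·  [on edge]
    (3,6)@(7, 13): e=[6,26,12] → █
    (4,6)@(9, 13): e=[50,26,-32] → ·
    (3,7)@(7, 15): e=[-10,30,24] → ·
  covered (5 px):
    · █ · · · · · ·
    · · · · · · · ·
    · · █ · · · · ·
    · · █ · · · · ·
    · · · · · · · ·
    · · · · · · · ·
    · · · █ · · · ·
    · · · · · · · ·
    · · · · · · · ·
    · · · · █ · · ·
    · · · · · · · ·

Z-buffer (winner per pixel, '.' = empty):
  . 0 0 0 0 0 0 .
  . . . 0 0 0 0 .
  . . 1 . 0 0 0 .
  . . 1 . . . 0 .
  . . . . . . . .
  . . . . . . . .
  . . . 1 . . . .
  . . . . . . . .
  . . . . . . . .
  . . . . 1 . . .
  . . . . . . . .

Answer: 0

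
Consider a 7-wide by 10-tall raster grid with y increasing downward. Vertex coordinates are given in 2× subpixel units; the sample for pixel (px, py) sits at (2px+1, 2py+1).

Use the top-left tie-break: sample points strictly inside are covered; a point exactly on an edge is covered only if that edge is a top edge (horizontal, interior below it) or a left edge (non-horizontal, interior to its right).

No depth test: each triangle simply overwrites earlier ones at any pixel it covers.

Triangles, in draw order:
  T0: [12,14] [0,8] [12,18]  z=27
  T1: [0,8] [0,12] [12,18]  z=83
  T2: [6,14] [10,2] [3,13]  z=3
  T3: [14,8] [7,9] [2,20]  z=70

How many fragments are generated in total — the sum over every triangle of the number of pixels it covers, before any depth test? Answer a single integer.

T0:
  2·area = 48  (B↔C swapped to make it positive)
  edge (12, 14)→(12, 18): d=(0,4) right/bottom  bias=-1
  edge (12, 18)→(0, 8): d=(-12,-10) top-left  bias=+0
  edge (0, 8)→(12, 14): d=(12,6) right/bottom  bias=-1
    (2,5)@(5, 11): e=[28,14,6] → X
    (3,5)@(7, 11): e=[20,34,-6] → .
    (2,6)@(5, 13): e=[28,-10,30] → .
    (3,6)@(7, 13): e=[20,10,18] → X
    (4,6)@(9, 13): e=[12,30,6] → X
    (5,6)@(11, 13): e=[4,50,-6] → .
    (3,7)@(7, 15): e=[20,-14,42] → .
    (4,7)@(9, 15): e=[12,6,30] → X
    (5,7)@(11, 15): e=[4,26,18] → X
    (6,7)@(13, 15): e=[-4,46,6] → .
    (4,8)@(9, 17): e=[12,-18,54] → .
    (5,8)@(11, 17): e=[4,2,42] → X
  covered (6 px):
    . . . . . . .
    . . . . . . .
    . . . . . . .
    . . . . . . .
    . . . . . . .
    . . X . . . .
    . . . X X . .
    . . . . X X .
    . . . . . X .
    . . . . . . .
T1:
  2·area = 48  (B↔C swapped to make it positive)
  edge (0, 8)→(12, 18): d=(12,10) right/bottom  bias=-1
  edge (12, 18)→(0, 12): d=(-12,-6) top-left  bias=+0
  edge (0, 12)→(0, 8): d=(0,-4) top-left  bias=+0
    (0,4)@(1, 9): e=[2,42,4] → X
    (1,4)@(3, 9): e=[-18,54,12] → .
    (0,5)@(1, 11): e=[26,18,4] → X
    (1,5)@(3, 11): e=[6,30,12] → X
    (2,5)@(5, 11): e=[-14,42,20] → .
    (0,6)@(1, 13): e=[50,-6,4] → .
    (1,6)@(3, 13): e=[30,6,12] → X
    (2,6)@(5, 13): e=[10,18,20] → X
    (3,6)@(7, 13): e=[-10,30,28] → .
    (1,7)@(3, 15): e=[54,-18,12] → .
    (2,7)@(5, 15): e=[34,-6,20] → .
    (3,7)@(7, 15): e=[14,6,28] → X
  covered (6 px):
    . . . . . . .
    . . . . . . .
    . . . . . . .
    . . . . . . .
    X . . . . . .
    X X . . . . .
    . X X . . . .
    . . . X . . .
    . . . . . . .
    . . . . . . .
T2:
  2·area = 40  (B↔C swapped to make it positive)
  edge (6, 14)→(3, 13): d=(-3,-1) top-left  bias=+0
  edge (3, 13)→(10, 2): d=(7,-11) top-left  bias=+0
  edge (10, 2)→(6, 14): d=(-4,12) right/bottom  bias=-1
    (4,2)@(9, 5): e=[30,10,0] → .  [on edge]
    (3,3)@(7, 7): e=[22,2,16] → X
    (4,3)@(9, 7): e=[24,24,-8] → .
    (3,4)@(7, 9): e=[16,16,8] → X
    (4,4)@(9, 9): e=[18,38,-16] → .
    (2,5)@(5, 11): e=[8,8,24] → X
    (3,5)@(7, 11): e=[10,30,0] → .  [on edge]
    (1,6)@(3, 13): e=[0,0,40] → X  [on edge]
    (3,6)@(7, 13): e=[4,44,-8] → .
    (1,7)@(3, 15): e=[-6,14,32] → .
    (2,7)@(5, 15): e=[-4,36,8] → .
    (4,7)@(9, 15): e=[0,80,-40] → .  [on edge]
    (2,8)@(5, 17): e=[-10,50,0] → .  [on edge]
  covered (5 px):
    . . . . . . .
    . . . . . . .
    . . . . . . .
    . . . X . . .
    . . . X . . .
    . . X . . . .
    . X X . . . .
    . . . . . . .
    . . . . . . .
    . . . . . . .
T3:
  2·area = 72  (B↔C swapped to make it positive)
  edge (14, 8)→(2, 20): d=(-12,12) right/bottom  bias=-1
  edge (2, 20)→(7, 9): d=(5,-11) top-left  bias=+0
  edge (7, 9)→(14, 8): d=(7,-1) top-left  bias=+0
    (3,4)@(7, 9): e=[72,0,0] → X  [on edge]
    (4,4)@(9, 9): e=[48,22,2] → X
    (5,4)@(11, 9): e=[24,44,4] → X
    (6,4)@(13, 9): e=[0,66,6] → .  [on edge]
    (3,5)@(7, 11): e=[48,10,14] → X
    (5,5)@(11, 11): e=[0,54,18] → .  [on edge]
    (3,6)@(7, 13): e=[24,20,28] → X
    (4,6)@(9, 13): e=[0,42,30] → .  [on edge]
    (2,7)@(5, 15): e=[24,8,40] → X
    (3,7)@(7, 15): e=[0,30,42] → .  [on edge]
    (2,8)@(5, 17): e=[0,18,54] → .  [on edge]
    (1,9)@(3, 19): e=[0,6,66] → .  [on edge]
  covered (7 px):
    . . . . . . .
    . . . . . . .
    . . . . . . .
    . . . . . . .
    . . . X X X .
    . . . X X . .
    . . . X . . .
    . . X . . . .
    . . . . . . .
    . . . . . . .

Final: 24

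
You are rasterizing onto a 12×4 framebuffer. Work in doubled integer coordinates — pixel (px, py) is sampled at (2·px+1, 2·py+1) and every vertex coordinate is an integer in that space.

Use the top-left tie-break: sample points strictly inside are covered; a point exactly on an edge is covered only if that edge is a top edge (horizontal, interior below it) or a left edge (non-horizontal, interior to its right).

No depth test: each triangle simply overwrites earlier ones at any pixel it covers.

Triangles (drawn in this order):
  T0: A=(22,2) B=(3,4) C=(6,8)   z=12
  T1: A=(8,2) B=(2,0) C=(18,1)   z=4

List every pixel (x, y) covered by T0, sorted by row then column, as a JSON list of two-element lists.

T0:
  2·area = 82  (B↔C swapped to make it positive)
  edge (22, 2)→(6, 8): d=(-16,6) right/bottom  bias=-1
  edge (6, 8)→(3, 4): d=(-3,-4) top-left  bias=+0
  edge (3, 4)→(22, 2): d=(19,-2) top-left  bias=+0
    (6,1)@(13, 3): e=[38,43,1] → #
    (7,1)@(15, 3): e=[26,51,5] → #
    (8,1)@(17, 3): e=[14,59,9] → #
    (9,1)@(19, 3): e=[2,67,13] → #
    (10,1)@(21, 3): e=[-10,75,17] → ·
    (2,2)@(5, 5): e=[54,5,23] → #
    (3,2)@(7, 5): e=[42,13,27] → #
    (4,2)@(9, 5): e=[30,21,31] → #
    (5,2)@(11, 5): e=[18,29,35] → #
    (7,2)@(15, 5): e=[-6,45,43] → ·
    (8,2)@(17, 5): e=[-18,53,47] → ·
    (9,2)@(19, 5): e=[-30,61,51] → ·
  covered (10 px):
    · · · · · · · · · · · ·
    · · · · · · # # # # · ·
    · · # # # # # · · · · ·
    · · · # · · · · · · · ·
T1:
  2·area = 26
  edge (8, 2)→(2, 0): d=(-6,-2) top-left  bias=+0
  edge (2, 0)→(18, 1): d=(16,1) right/bottom  bias=-1
  edge (18, 1)→(8, 2): d=(-10,1) right/bottom  bias=-1
    (2,0)@(5, 1): e=[0,13,13] → #  [on edge]
    (3,0)@(7, 1): e=[4,11,11] → #
    (4,0)@(9, 1): e=[8,9,9] → #
    (5,0)@(11, 1): e=[12,7,7] → #
    (6,0)@(13, 1): e=[16,5,5] → #
    (7,0)@(15, 1): e=[20,3,3] → #
    (8,0)@(17, 1): e=[24,1,1] → #
    (9,0)@(19, 1): e=[28,-1,-1] → ·
    (2,1)@(5, 3): e=[-12,45,-7] → ·
    (3,1)@(7, 3): e=[-8,43,-9] → ·
    (4,1)@(9, 3): e=[-4,41,-11] → ·
    (5,1)@(11, 3): e=[0,39,-13] → ·  [on edge]
    (8,2)@(17, 5): e=[0,65,-39] → ·  [on edge]
    (11,3)@(23, 7): e=[0,91,-65] → ·  [on edge]
  covered (7 px):
    · · # # # # # # # · · ·
    · · · · · · · · · · · ·
    · · · · · · · · · · · ·
    · · · · · · · · · · · ·

Answer: [[6,1],[7,1],[8,1],[9,1],[2,2],[3,2],[4,2],[5,2],[6,2],[3,3]]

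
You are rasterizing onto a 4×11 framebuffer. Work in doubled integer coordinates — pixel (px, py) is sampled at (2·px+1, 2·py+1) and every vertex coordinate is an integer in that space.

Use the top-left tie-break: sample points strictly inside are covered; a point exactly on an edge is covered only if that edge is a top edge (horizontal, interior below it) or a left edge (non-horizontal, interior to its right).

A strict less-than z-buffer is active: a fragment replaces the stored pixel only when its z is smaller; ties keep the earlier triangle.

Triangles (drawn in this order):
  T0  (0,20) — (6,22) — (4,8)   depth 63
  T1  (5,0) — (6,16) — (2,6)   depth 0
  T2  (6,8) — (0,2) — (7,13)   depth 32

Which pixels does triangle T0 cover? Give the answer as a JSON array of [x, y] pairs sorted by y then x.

T0:
  2·area = 80  (B↔C swapped to make it positive)
  edge (0, 20)→(4, 8): d=(4,-12) top-left  bias=+0
  edge (4, 8)→(6, 22): d=(2,14) right/bottom  bias=-1
  edge (6, 22)→(0, 20): d=(-6,-2) top-left  bias=+0
    (1,0)@(3, 1): e=[-40,0,120] → .  [on edge]
    (2,2)@(5, 5): e=[0,-20,100] → .  [on edge]
    (1,5)@(3, 11): e=[0,20,60] → X  [on edge]
    (2,5)@(5, 11): e=[24,-8,64] → .
    (1,6)@(3, 13): e=[8,24,48] → X
    (2,6)@(5, 13): e=[32,-4,52] → .
    (1,7)@(3, 15): e=[16,28,36] → X
    (2,7)@(5, 15): e=[40,0,40] → .  [on edge]
    (0,8)@(1, 17): e=[0,60,20] → X  [on edge]
    (2,8)@(5, 17): e=[48,4,28] → X
    (3,8)@(7, 17): e=[72,-24,32] → .
    (0,9)@(1, 19): e=[8,64,8] → X
    (1,10)@(3, 21): e=[40,40,0] → X  [on edge]
  covered (11 px):
    . . . .
    . . . .
    . . . .
    . . . .
    . . . .
    . X . .
    . X . .
    . X . .
    X X X .
    X X X .
    . X X .
T1:
  2·area = 54
  edge (5, 0)→(6, 16): d=(1,16) right/bottom  bias=-1
  edge (6, 16)→(2, 6): d=(-4,-10) top-left  bias=+0
  edge (2, 6)→(5, 0): d=(3,-6) top-left  bias=+0
    (2,0)@(5, 1): e=[1,50,3] → X
    (3,0)@(7, 1): e=[-31,70,15] → .
    (2,1)@(5, 3): e=[3,42,9] → X
    (3,1)@(7, 3): e=[-29,62,21] → .
    (1,2)@(3, 5): e=[37,14,3] → X
    (3,2)@(7, 5): e=[-27,54,27] → .
    (1,3)@(3, 7): e=[39,6,9] → X
    (3,3)@(7, 7): e=[-25,46,33] → .
    (1,4)@(3, 9): e=[41,-2,15] → .
    (2,4)@(5, 9): e=[9,18,27] → X
    (3,4)@(7, 9): e=[-23,38,39] → .
    (2,5)@(5, 11): e=[11,10,33] → X
  covered (9 px):
    . . X .
    . . X .
    . X X .
    . X X .
    . . X .
    . . X .
    . . X .
    . . . .
    . . . .
    . . . .
    . . . .
T2:
  2·area = 24  (B↔C swapped to make it positive)
  edge (6, 8)→(7, 13): d=(1,5) right/bottom  bias=-1
  edge (7, 13)→(0, 2): d=(-7,-11) top-left  bias=+0
  edge (0, 2)→(6, 8): d=(6,6) right/bottom  bias=-1
    (0,1)@(1, 3): e=[20,4,0] → .  [on edge]
    (2,1)@(5, 3): e=[0,48,-24] → .  [on edge]
    (1,2)@(3, 5): e=[12,12,0] → .  [on edge]
    (2,3)@(5, 7): e=[4,20,0] → .  [on edge]
    (2,4)@(5, 9): e=[6,6,12] → X
    (3,4)@(7, 9): e=[-4,28,0] → .  [on edge]
    (2,5)@(5, 11): e=[8,-8,24] → .
    (3,6)@(7, 13): e=[0,0,24] → .  [on edge]
  covered (1 px):
    . . . .
    . . . .
    . . . .
    . . . .
    . . X .
    . . . .
    . . . .
    . . . .
    . . . .
    . . . .
    . . . .

Final: [[1,5],[1,6],[1,7],[0,8],[1,8],[2,8],[0,9],[1,9],[2,9],[1,10],[2,10]]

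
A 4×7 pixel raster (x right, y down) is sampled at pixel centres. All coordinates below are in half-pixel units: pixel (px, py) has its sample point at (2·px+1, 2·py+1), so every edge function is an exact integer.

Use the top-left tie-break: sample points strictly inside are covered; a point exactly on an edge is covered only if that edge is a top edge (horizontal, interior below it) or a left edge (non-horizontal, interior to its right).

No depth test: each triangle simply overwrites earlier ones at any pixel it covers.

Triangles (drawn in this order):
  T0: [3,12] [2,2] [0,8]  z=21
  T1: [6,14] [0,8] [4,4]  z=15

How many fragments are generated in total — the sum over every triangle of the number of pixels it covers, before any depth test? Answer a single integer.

T0:
  2·area = 26  (B↔C swapped to make it positive)
  edge (3, 12)→(0, 8): d=(-3,-4) top-left  bias=+0
  edge (0, 8)→(2, 2): d=(2,-6) top-left  bias=+0
  edge (2, 2)→(3, 12): d=(1,10) right/bottom  bias=-1
    (0,2)@(1, 5): e=[13,0,13] → X  [on edge]
    (1,2)@(3, 5): e=[21,12,-7] → .
    (0,3)@(1, 7): e=[7,4,15] → X
    (1,3)@(3, 7): e=[15,16,-5] → .
    (0,4)@(1, 9): e=[1,8,17] → X
    (1,4)@(3, 9): e=[9,20,-3] → .
    (0,5)@(1, 11): e=[-5,12,19] → .
  covered (3 px):
    . . . .
    . . . .
    X . . .
    X . . .
    X . . .
    . . . .
    . . . .
T1:
  2·area = 48
  edge (6, 14)→(0, 8): d=(-6,-6) top-left  bias=+0
  edge (0, 8)→(4, 4): d=(4,-4) top-left  bias=+0
  edge (4, 4)→(6, 14): d=(2,10) right/bottom  bias=-1
    (3,0)@(7, 1): e=[84,0,-36] → .  [on edge]
    (2,1)@(5, 3): e=[60,0,-12] → .  [on edge]
    (1,2)@(3, 5): e=[36,0,12] → X  [on edge]
    (2,2)@(5, 5): e=[48,8,-8] → .
    (0,3)@(1, 7): e=[12,0,36] → X  [on edge]
    (2,3)@(5, 7): e=[36,16,-4] → .
    (0,4)@(1, 9): e=[0,8,40] → X  [on edge]
    (2,4)@(5, 9): e=[24,24,0] → .  [on edge]
    (0,5)@(1, 11): e=[-12,16,44] → .
    (1,5)@(3, 11): e=[0,24,24] → X  [on edge]
    (2,5)@(5, 11): e=[12,32,4] → X
    (3,5)@(7, 11): e=[24,40,-16] → .
    (2,6)@(5, 13): e=[0,40,8] → X  [on edge]
  covered (8 px):
    . . . .
    . . . .
    . X . .
    X X . .
    X X . .
    . X X .
    . . X .

Answer: 11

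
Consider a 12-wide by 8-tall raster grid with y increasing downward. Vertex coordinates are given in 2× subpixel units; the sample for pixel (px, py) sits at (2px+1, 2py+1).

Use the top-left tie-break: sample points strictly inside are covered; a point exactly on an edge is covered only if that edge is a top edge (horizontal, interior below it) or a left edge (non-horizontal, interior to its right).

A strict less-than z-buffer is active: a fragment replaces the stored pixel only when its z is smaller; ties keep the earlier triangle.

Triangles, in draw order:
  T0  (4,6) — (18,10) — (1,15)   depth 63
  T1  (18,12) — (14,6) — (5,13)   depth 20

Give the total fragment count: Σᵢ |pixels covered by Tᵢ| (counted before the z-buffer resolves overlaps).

T0:
  2·area = 138
  edge (4, 6)→(18, 10): d=(14,4) right/bottom  bias=-1
  edge (18, 10)→(1, 15): d=(-17,5) right/bottom  bias=-1
  edge (1, 15)→(4, 6): d=(3,-9) top-left  bias=+0
    (2,1)@(5, 3): e=[-46,184,0] → ·  [on edge]
    (2,3)@(5, 7): e=[10,116,12] → █
    (3,3)@(7, 7): e=[2,106,30] → █
    (4,3)@(9, 7): e=[-6,96,48] → ·
    (1,4)@(3, 9): e=[46,92,0] → █  [on edge]
    (4,4)@(9, 9): e=[22,62,54] → █
    (5,4)@(11, 9): e=[14,52,72] → █
    (6,4)@(13, 9): e=[6,42,90] → █
    (7,4)@(15, 9): e=[-2,32,108] → ·
    (1,5)@(3, 11): e=[74,58,6] → █
    (7,5)@(15, 11): e=[26,-2,114] → ·
    (1,6)@(3, 13): e=[102,24,12] → █
    (0,7)@(1, 15): e=[138,0,0] → ·  [on edge]
  covered (17 px):
    · · · · · · · · · · · ·
    · · · · · · · · · · · ·
    · · · · · · · · · · · ·
    · · █ █ · · · · · · · ·
    · █ █ █ █ █ █ · · · · ·
    · █ █ █ █ █ █ · · · · ·
    · █ █ █ · · · · · · · ·
    · · · · · · · · · · · ·
T1:
  2·area = 82  (B↔C swapped to make it positive)
  edge (18, 12)→(5, 13): d=(-13,1) right/bottom  bias=-1
  edge (5, 13)→(14, 6): d=(9,-7) top-left  bias=+0
  edge (14, 6)→(18, 12): d=(4,6) right/bottom  bias=-1
    (6,3)@(13, 7): e=[70,2,10] → █
    (7,3)@(15, 7): e=[68,16,-2] → ·
    (5,4)@(11, 9): e=[46,6,30] → █
    (7,4)@(15, 9): e=[42,34,6] → █
    (8,4)@(17, 9): e=[40,48,-6] → ·
    (4,5)@(9, 11): e=[22,10,50] → █
    (8,5)@(17, 11): e=[14,66,2] → █
    (9,5)@(19, 11): e=[12,80,-10] → ·
    (2,6)@(5, 13): e=[0,0,82] → ·  [on edge]
    (4,6)@(9, 13): e=[-4,28,58] → ·
    (5,6)@(11, 13): e=[-6,42,46] → ·
    (6,6)@(13, 13): e=[-8,56,34] → ·
  covered (9 px):
    · · · · · · · · · · · ·
    · · · · · · · · · · · ·
    · · · · · · · · · · · ·
    · · · · · · █ · · · · ·
    · · · · · █ █ █ · · · ·
    · · · · █ █ █ █ █ · · ·
    · · · · · · · · · · · ·
    · · · · · · · · · · · ·

Answer: 26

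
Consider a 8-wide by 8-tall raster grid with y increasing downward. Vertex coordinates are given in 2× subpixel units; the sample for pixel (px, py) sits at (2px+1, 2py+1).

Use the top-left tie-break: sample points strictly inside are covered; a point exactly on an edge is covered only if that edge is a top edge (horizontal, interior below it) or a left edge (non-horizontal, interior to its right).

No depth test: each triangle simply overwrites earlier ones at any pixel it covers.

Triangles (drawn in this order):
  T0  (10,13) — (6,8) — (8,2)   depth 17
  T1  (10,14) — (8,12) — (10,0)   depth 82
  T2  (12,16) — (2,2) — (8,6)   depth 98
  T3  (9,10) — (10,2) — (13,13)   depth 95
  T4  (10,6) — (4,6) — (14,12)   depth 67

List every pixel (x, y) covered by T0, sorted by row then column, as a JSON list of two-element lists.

T0:
  2·area = 34
  edge (10, 13)→(6, 8): d=(-4,-5) top-left  bias=+0
  edge (6, 8)→(8, 2): d=(2,-6) top-left  bias=+0
  edge (8, 2)→(10, 13): d=(2,11) right/bottom  bias=-1
    (3,2)@(7, 5): e=[17,0,17] → X  [on edge]
    (4,2)@(9, 5): e=[27,12,-5] → .
    (3,3)@(7, 7): e=[9,4,21] → X
    (4,3)@(9, 7): e=[19,16,-1] → .
    (3,4)@(7, 9): e=[1,8,25] → X
    (4,4)@(9, 9): e=[11,20,3] → X
    (5,4)@(11, 9): e=[21,32,-19] → .
    (2,5)@(5, 11): e=[-17,0,51] → .  [on edge]
    (3,5)@(7, 11): e=[-7,12,29] → .
    (4,5)@(9, 11): e=[3,24,7] → X
    (5,5)@(11, 11): e=[13,36,-15] → .
    (4,6)@(9, 13): e=[-5,28,11] → .
  covered (5 px):
    . . . . . . . .
    . . . . . . . .
    . . . X . . . .
    . . . X . . . .
    . . . X X . . .
    . . . . X . . .
    . . . . . . . .
    . . . . . . . .
T1:
  2·area = 28
  edge (10, 14)→(8, 12): d=(-2,-2) top-left  bias=+0
  edge (8, 12)→(10, 0): d=(2,-12) top-left  bias=+0
  edge (10, 0)→(10, 14): d=(0,14) right/bottom  bias=-1
    (0,2)@(1, 5): e=[0,-98,126] → .  [on edge]
    (1,3)@(3, 7): e=[0,-70,98] → .  [on edge]
    (4,3)@(9, 7): e=[12,2,14] → X
    (5,3)@(11, 7): e=[16,26,-14] → .
    (2,4)@(5, 9): e=[0,-42,70] → .  [on edge]
    (4,4)@(9, 9): e=[8,6,14] → X
    (5,4)@(11, 9): e=[12,30,-14] → .
    (3,5)@(7, 11): e=[0,-14,42] → .  [on edge]
    (4,5)@(9, 11): e=[4,10,14] → X
    (5,5)@(11, 11): e=[8,34,-14] → .
    (4,6)@(9, 13): e=[0,14,14] → X  [on edge]
    (5,6)@(11, 13): e=[4,38,-14] → .
    (5,7)@(11, 15): e=[0,42,-14] → .  [on edge]
  covered (4 px):
    . . . . . . . .
    . . . . . . . .
    . . . . . . . .
    . . . . X . . .
    . . . . X . . .
    . . . . X . . .
    . . . . X . . .
    . . . . . . . .
T2:
  2·area = 44
  edge (12, 16)→(2, 2): d=(-10,-14) top-left  bias=+0
  edge (2, 2)→(8, 6): d=(6,4) right/bottom  bias=-1
  edge (8, 6)→(12, 16): d=(4,10) right/bottom  bias=-1
    (1,1)@(3, 3): e=[4,2,38] → X
    (2,1)@(5, 3): e=[32,-6,18] → .
    (1,2)@(3, 5): e=[-16,14,46] → .
    (2,2)@(5, 5): e=[12,6,26] → X
    (3,2)@(7, 5): e=[40,-2,6] → .
    (2,3)@(5, 7): e=[-8,18,34] → .
    (3,3)@(7, 7): e=[20,10,14] → X
    (4,3)@(9, 7): e=[48,2,-6] → .
    (3,4)@(7, 9): e=[0,22,22] → X  [on edge]
    (4,4)@(9, 9): e=[28,14,2] → X
    (5,4)@(11, 9): e=[56,6,-18] → .
    (3,5)@(7, 11): e=[-20,34,30] → .
  covered (6 px):
    . . . . . . . .
    . X . . . . . .
    . . X . . . . .
    . . . X . . . .
    . . . X X . . .
    . . . . X . . .
    . . . . . . . .
    . . . . . . . .
T3:
  2·area = 35
  edge (9, 10)→(10, 2): d=(1,-8) top-left  bias=+0
  edge (10, 2)→(13, 13): d=(3,11) right/bottom  bias=-1
  edge (13, 13)→(9, 10): d=(-4,-3) top-left  bias=+0
    (2,3)@(5, 7): e=[-35,70,0] → .  [on edge]
    (5,3)@(11, 7): e=[13,4,18] → X
    (6,3)@(13, 7): e=[29,-18,24] → .
    (5,4)@(11, 9): e=[15,10,10] → X
    (6,4)@(13, 9): e=[31,-12,16] → .
    (5,5)@(11, 11): e=[17,16,2] → X
    (6,5)@(13, 11): e=[33,-6,8] → .
    (5,6)@(11, 13): e=[19,22,-6] → .
    (6,6)@(13, 13): e=[35,0,0] → .  [on edge]
  covered (3 px):
    . . . . . . . .
    . . . . . . . .
    . . . . . . . .
    . . . . . X . .
    . . . . . X . .
    . . . . . X . .
    . . . . . . . .
    . . . . . . . .
T4:
  2·area = 36  (B↔C swapped to make it positive)
  edge (10, 6)→(14, 12): d=(4,6) right/bottom  bias=-1
  edge (14, 12)→(4, 6): d=(-10,-6) top-left  bias=+0
  edge (4, 6)→(10, 6): d=(6,0) top-left  bias=+0
    (3,3)@(7, 7): e=[22,8,6] → X
    (4,3)@(9, 7): e=[10,20,6] → X
    (5,3)@(11, 7): e=[-2,32,6] → .
    (3,4)@(7, 9): e=[30,-12,18] → .
    (4,4)@(9, 9): e=[18,0,18] → X  [on edge]
    (5,4)@(11, 9): e=[6,12,18] → X
    (6,4)@(13, 9): e=[-6,24,18] → .
    (4,5)@(9, 11): e=[26,-20,30] → .
    (5,5)@(11, 11): e=[14,-8,30] → .
    (6,5)@(13, 11): e=[2,4,30] → X
    (7,5)@(15, 11): e=[-10,16,30] → .
    (6,6)@(13, 13): e=[10,-16,42] → .
  covered (5 px):
    . . . . . . . .
    . . . . . . . .
    . . . . . . . .
    . . . X X . . .
    . . . . X X . .
    . . . . . . X .
    . . . . . . . .
    . . . . . . . .

Result: [[3,2],[3,3],[3,4],[4,4],[4,5]]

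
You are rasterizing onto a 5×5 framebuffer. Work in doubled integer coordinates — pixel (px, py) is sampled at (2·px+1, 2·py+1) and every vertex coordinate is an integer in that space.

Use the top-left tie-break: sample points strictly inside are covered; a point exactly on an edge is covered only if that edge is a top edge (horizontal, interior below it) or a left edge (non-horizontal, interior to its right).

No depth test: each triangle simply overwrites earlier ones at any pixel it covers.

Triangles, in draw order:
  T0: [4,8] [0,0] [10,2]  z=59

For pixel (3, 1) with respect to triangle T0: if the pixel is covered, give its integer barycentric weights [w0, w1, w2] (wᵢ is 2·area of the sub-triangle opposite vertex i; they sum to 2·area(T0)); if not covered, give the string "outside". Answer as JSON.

T0:
  2·area = 72
  edge (4, 8)→(0, 0): d=(-4,-8) top-left  bias=+0
  edge (0, 0)→(10, 2): d=(10,2) right/bottom  bias=-1
  edge (10, 2)→(4, 8): d=(-6,6) right/bottom  bias=-1
    (0,0)@(1, 1): e=[4,8,60] → #
    (1,0)@(3, 1): e=[20,4,48] → #
    (2,0)@(5, 1): e=[36,0,36] → ·  [on edge]
    (0,1)@(1, 3): e=[-4,28,48] → ·
    (1,1)@(3, 3): e=[12,24,36] → #
    (2,1)@(5, 3): e=[28,20,24] → #
    (3,1)@(7, 3): e=[44,16,12] → #
    (4,1)@(9, 3): e=[60,12,0] → ·  [on edge]
    (1,2)@(3, 5): e=[4,44,24] → #
    (3,2)@(7, 5): e=[36,36,0] → ·  [on edge]
    (1,3)@(3, 7): e=[-4,64,12] → ·
    (2,3)@(5, 7): e=[12,60,0] → ·  [on edge]
    (1,4)@(3, 9): e=[-12,84,0] → ·  [on edge]
  covered (7 px):
    # # · · ·
    · # # # ·
    · # # · ·
    · · · · ·
    · · · · ·

Answer: [16,12,44]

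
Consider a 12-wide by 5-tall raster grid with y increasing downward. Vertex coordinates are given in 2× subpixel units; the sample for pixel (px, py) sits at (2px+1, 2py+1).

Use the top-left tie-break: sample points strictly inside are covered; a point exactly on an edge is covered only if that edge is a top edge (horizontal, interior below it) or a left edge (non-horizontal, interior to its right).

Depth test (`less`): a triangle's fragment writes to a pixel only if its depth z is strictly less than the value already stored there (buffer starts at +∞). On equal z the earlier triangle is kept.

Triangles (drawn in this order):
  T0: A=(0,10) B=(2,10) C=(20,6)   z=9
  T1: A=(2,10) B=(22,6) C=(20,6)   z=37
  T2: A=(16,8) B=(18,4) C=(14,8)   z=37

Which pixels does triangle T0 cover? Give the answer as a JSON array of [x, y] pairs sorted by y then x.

T0:
  2·area = 8  (B↔C swapped to make it positive)
  edge (0, 10)→(20, 6): d=(20,-4) top-left  bias=+0
  edge (20, 6)→(2, 10): d=(-18,4) right/bottom  bias=-1
  edge (2, 10)→(0, 10): d=(-2,0) right/bottom  bias=-1
    (7,3)@(15, 7): e=[0,2,6] → X  [on edge]
    (8,3)@(17, 7): e=[8,-6,6] → .
    (2,4)@(5, 9): e=[0,6,2] → X  [on edge]
    (3,4)@(7, 9): e=[8,-2,2] → .
    (7,4)@(15, 9): e=[40,-34,2] → .
  covered (2 px):
    . . . . . . . . . . . .
    . . . . . . . . . . . .
    . . . . . . . . . . . .
    . . . . . . . X . . . .
    . . X . . . . . . . . .
T1:
  2·area = 8  (B↔C swapped to make it positive)
  edge (2, 10)→(20, 6): d=(18,-4) top-left  bias=+0
  edge (20, 6)→(22, 6): d=(2,0) top-left  bias=+0
  edge (22, 6)→(2, 10): d=(-20,4) right/bottom  bias=-1
    (8,3)@(17, 7): e=[6,2,0] → .  [on edge]
    (3,4)@(7, 9): e=[2,6,0] → .  [on edge]
  covered (0 px):
    . . . . . . . . . . . .
    . . . . . . . . . . . .
    . . . . . . . . . . . .
    . . . . . . . . . . . .
    . . . . . . . . . . . .
T2:
  2·area = 8  (B↔C swapped to make it positive)
  edge (16, 8)→(14, 8): d=(-2,0) right/bottom  bias=-1
  edge (14, 8)→(18, 4): d=(4,-4) top-left  bias=+0
  edge (18, 4)→(16, 8): d=(-2,4) right/bottom  bias=-1
    (10,0)@(21, 1): e=[14,0,-6] → .  [on edge]
    (9,1)@(19, 3): e=[10,0,-2] → .  [on edge]
    (8,2)@(17, 5): e=[6,0,2] → X  [on edge]
    (9,2)@(19, 5): e=[6,8,-6] → .
    (7,3)@(15, 7): e=[2,0,6] → X  [on edge]
    (8,3)@(17, 7): e=[2,8,-2] → .
    (6,4)@(13, 9): e=[-2,0,10] → .  [on edge]
    (7,4)@(15, 9): e=[-2,8,2] → .
  covered (2 px):
    . . . . . . . . . . . .
    . . . . . . . . . . . .
    . . . . . . . . X . . .
    . . . . . . . X . . . .
    . . . . . . . . . . . .

Result: [[7,3],[2,4]]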